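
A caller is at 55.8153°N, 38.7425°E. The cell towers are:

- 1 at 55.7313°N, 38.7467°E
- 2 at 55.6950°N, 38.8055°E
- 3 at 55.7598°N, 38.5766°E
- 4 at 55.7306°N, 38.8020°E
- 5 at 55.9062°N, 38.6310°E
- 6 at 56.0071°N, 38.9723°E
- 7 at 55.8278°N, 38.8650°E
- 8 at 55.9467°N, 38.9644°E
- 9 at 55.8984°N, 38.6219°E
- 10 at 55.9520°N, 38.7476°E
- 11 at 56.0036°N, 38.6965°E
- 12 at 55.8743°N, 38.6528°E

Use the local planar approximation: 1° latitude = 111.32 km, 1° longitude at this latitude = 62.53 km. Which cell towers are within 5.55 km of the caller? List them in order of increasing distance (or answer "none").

none

Distances from 55.8153°N, 38.7425°E:
1: 9.3546 km
2: 13.9592 km
3: 12.0742 km
4: 10.1363 km
5: 12.2884 km
6: 25.7362 km
7: 7.7853 km
8: 20.1616 km
9: 11.9350 km
10: 15.2208 km
11: 21.1580 km
12: 8.6370 km
Threshold 5.55 km: none within range.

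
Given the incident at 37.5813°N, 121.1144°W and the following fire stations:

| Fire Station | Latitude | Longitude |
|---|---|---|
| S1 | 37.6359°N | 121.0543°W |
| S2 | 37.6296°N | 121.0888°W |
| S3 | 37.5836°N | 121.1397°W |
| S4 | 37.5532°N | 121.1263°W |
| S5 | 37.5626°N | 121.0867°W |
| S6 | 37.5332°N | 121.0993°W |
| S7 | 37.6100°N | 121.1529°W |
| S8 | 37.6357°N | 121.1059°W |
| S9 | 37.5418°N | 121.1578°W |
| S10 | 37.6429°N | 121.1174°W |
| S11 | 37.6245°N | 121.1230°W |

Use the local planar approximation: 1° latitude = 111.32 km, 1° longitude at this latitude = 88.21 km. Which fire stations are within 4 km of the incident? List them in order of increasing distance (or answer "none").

S3, S5, S4

Distances from 37.5813°N, 121.1144°W:
S1: √((0.0546·111.32)² + (0.0601·88.21)²) = √(36.942959 + 28.105065) = 8.0652 km
S2: √((0.0483·111.32)² + (0.0256·88.21)²) = √(28.909505 + 5.099359) = 5.8317 km
S3: √((0.0023·111.32)² + (-0.0253·88.21)²) = √(0.065554 + 4.980543) = 2.2464 km
S4: √((-0.0281·111.32)² + (-0.0119·88.21)²) = √(9.784960 + 1.101868) = 3.2995 km
S5: √((-0.0187·111.32)² + (0.0277·88.21)²) = √(4.333408 + 5.970287) = 3.2099 km
S6: √((-0.0481·111.32)² + (0.0151·88.21)²) = √(28.670585 + 1.774147) = 5.5177 km
S7: √((0.0287·111.32)² + (-0.0385·88.21)²) = √(10.207284 + 11.533393) = 4.6627 km
S8: √((0.0544·111.32)² + (0.0085·88.21)²) = √(36.672811 + 0.562178) = 6.1020 km
S9: √((-0.0395·111.32)² + (-0.0434·88.21)²) = √(19.334840 + 14.655988) = 5.8302 km
S10: √((0.0616·111.32)² + (-0.0030·88.21)²) = √(47.022728 + 0.070029) = 6.8624 km
S11: √((0.0432·111.32)² + (-0.0086·88.21)²) = √(23.126712 + 0.575483) = 4.8685 km
Threshold 4 km: S3 (2.2464 km), S5 (3.2099 km), S4 (3.2995 km) are within range.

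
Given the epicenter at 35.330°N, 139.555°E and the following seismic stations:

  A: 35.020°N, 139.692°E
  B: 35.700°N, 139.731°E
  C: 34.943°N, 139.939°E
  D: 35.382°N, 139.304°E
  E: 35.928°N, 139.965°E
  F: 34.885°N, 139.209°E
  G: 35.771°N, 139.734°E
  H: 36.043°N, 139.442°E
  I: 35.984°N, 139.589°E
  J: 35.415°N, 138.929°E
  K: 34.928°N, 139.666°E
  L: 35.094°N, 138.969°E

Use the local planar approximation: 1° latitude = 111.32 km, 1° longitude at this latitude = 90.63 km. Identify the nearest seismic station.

Distances from 35.330°N, 139.555°E:
A: 36.675 km
B: 44.169 km
C: 55.382 km
D: 23.473 km
E: 76.238 km
F: 58.628 km
G: 51.703 km
H: 80.029 km
I: 72.868 km
J: 57.518 km
K: 45.867 km
L: 59.252 km
Minimum: D at 23.473 km.

D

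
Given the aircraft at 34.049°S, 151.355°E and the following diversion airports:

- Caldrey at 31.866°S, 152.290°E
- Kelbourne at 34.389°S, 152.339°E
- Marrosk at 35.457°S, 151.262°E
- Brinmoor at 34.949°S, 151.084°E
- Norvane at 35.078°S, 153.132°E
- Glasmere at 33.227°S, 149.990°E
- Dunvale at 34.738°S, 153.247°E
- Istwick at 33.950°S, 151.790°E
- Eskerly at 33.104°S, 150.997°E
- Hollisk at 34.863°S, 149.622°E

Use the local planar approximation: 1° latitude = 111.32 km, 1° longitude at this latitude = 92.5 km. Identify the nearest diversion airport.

Istwick

Distances from 34.049°S, 151.355°E:
Caldrey: √((2.183·111.32)² + (0.935·92.5)²) = √(59054.61829 + 7480.08766) = 257.943 km
Kelbourne: √((-0.340·111.32)² + (0.984·92.5)²) = √(1432.53166 + 8284.64040) = 98.576 km
Marrosk: √((-1.408·111.32)² + (-0.093·92.5)²) = √(24566.97619 + 74.00301) = 156.974 km
Brinmoor: √((-0.900·111.32)² + (-0.271·92.5)²) = √(10037.63534 + 628.37956) = 103.276 km
Norvane: √((-1.029·111.32)² + (1.777·92.5)²) = √(13121.30845 + 27018.31876) = 200.349 km
Glasmere: √((0.822·111.32)² + (-1.365·92.5)²) = √(8373.17235 + 15942.21891) = 155.934 km
Dunvale: √((-0.689·111.32)² + (1.892·92.5)²) = √(5882.81023 + 30628.50010) = 191.079 km
Istwick: √((0.099·111.32)² + (0.435·92.5)²) = √(121.45539 + 1619.05641) = 41.719 km
Eskerly: √((0.945·111.32)² + (-0.358·92.5)²) = √(11066.49297 + 1096.60322) = 110.286 km
Hollisk: √((-0.814·111.32)² + (-1.733·92.5)²) = √(8210.98399 + 25696.89151) = 184.141 km
Minimum: Istwick at 41.719 km.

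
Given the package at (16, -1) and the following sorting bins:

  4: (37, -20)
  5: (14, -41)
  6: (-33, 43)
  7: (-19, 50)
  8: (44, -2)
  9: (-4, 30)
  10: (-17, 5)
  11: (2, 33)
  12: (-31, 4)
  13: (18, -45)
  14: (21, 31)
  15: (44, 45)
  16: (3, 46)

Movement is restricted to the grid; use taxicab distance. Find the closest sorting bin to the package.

8

Distances from (16, -1):
4: 40
5: 42
6: 93
7: 86
8: 29
9: 51
10: 39
11: 48
12: 52
13: 46
14: 37
15: 74
16: 60
Minimum: 8 at 29.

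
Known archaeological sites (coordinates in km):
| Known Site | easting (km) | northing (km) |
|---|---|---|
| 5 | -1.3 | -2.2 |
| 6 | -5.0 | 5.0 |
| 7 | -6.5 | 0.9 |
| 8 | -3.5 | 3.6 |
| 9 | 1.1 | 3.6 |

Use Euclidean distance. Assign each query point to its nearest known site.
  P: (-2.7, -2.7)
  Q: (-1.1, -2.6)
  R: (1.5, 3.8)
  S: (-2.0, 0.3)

P at (-2.7, -2.7):
  5: √((1.4)² + (0.5)²) = √(1.960000 + 0.250000) = 1.4866 km
  6: √((-2.3)² + (7.7)²) = √(5.290000 + 59.290000) = 8.0362 km
  7: √((-3.8)² + (3.6)²) = √(14.440000 + 12.960000) = 5.2345 km
  8: √((-0.8)² + (6.3)²) = √(0.640000 + 39.690000) = 6.3506 km
  9: √((3.8)² + (6.3)²) = √(14.440000 + 39.690000) = 7.3573 km
  → nearest: 5 (1.4866 km)
Q at (-1.1, -2.6):
  5: √((-0.2)² + (0.4)²) = √(0.040000 + 0.160000) = 0.4472 km
  6: √((-3.9)² + (7.6)²) = √(15.210000 + 57.760000) = 8.5422 km
  7: √((-5.4)² + (3.5)²) = √(29.160000 + 12.250000) = 6.4351 km
  8: √((-2.4)² + (6.2)²) = √(5.760000 + 38.440000) = 6.6483 km
  9: √((2.2)² + (6.2)²) = √(4.840000 + 38.440000) = 6.5788 km
  → nearest: 5 (0.4472 km)
R at (1.5, 3.8):
  5: √((-2.8)² + (-6.0)²) = √(7.840000 + 36.000000) = 6.6212 km
  6: √((-6.5)² + (1.2)²) = √(42.250000 + 1.440000) = 6.6098 km
  7: √((-8.0)² + (-2.9)²) = √(64.000000 + 8.410000) = 8.5094 km
  8: √((-5.0)² + (-0.2)²) = √(25.000000 + 0.040000) = 5.0040 km
  9: √((-0.4)² + (-0.2)²) = √(0.160000 + 0.040000) = 0.4472 km
  → nearest: 9 (0.4472 km)
S at (-2.0, 0.3):
  5: √((0.7)² + (-2.5)²) = √(0.490000 + 6.250000) = 2.5962 km
  6: √((-3.0)² + (4.7)²) = √(9.000000 + 22.090000) = 5.5758 km
  7: √((-4.5)² + (0.6)²) = √(20.250000 + 0.360000) = 4.5398 km
  8: √((-1.5)² + (3.3)²) = √(2.250000 + 10.890000) = 3.6249 km
  9: √((3.1)² + (3.3)²) = √(9.610000 + 10.890000) = 4.5277 km
  → nearest: 5 (2.5962 km)

P→5; Q→5; R→9; S→5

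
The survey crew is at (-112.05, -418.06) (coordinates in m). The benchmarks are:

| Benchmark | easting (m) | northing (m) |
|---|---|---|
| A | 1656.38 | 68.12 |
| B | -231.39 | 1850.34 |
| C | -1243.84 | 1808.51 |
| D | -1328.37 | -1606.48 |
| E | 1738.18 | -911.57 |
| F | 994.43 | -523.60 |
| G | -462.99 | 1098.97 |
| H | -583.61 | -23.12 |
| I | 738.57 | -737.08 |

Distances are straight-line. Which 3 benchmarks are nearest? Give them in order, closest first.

H, I, F

Distances from (-112.05, -418.06):
A: √((1768.43)² + (486.18)²) = √(3127344.6649 + 236370.9924) = 1834.04 m
B: √((-119.34)² + (2268.40)²) = √(14242.0356 + 5145638.5600) = 2271.54 m
C: √((-1131.79)² + (2226.57)²) = √(1280948.6041 + 4957613.9649) = 2497.71 m
D: √((-1216.32)² + (-1188.42)²) = √(1479434.3424 + 1412342.0964) = 1700.52 m
E: √((1850.23)² + (-493.51)²) = √(3423351.0529 + 243552.1201) = 1914.92 m
F: √((1106.48)² + (-105.54)²) = √(1224297.9904 + 11138.6916) = 1111.50 m
G: √((-350.94)² + (1517.03)²) = √(123158.8836 + 2301380.0209) = 1557.09 m
H: √((-471.56)² + (394.94)²) = √(222368.8336 + 155977.6036) = 615.10 m
I: √((850.62)² + (-319.02)²) = √(723554.3844 + 101773.7604) = 908.48 m
Sorted: H (615.10 m) < I (908.48 m) < F (1111.50 m) < G (1557.09 m) < D (1700.52 m) < …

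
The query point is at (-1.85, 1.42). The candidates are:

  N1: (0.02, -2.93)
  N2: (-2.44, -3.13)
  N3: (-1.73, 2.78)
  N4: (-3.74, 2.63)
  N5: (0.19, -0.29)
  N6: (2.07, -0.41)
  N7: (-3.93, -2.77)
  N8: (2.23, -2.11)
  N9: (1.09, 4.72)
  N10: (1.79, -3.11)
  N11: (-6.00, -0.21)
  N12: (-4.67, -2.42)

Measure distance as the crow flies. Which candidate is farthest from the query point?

Distances from (-1.85, 1.42):
N1: √((1.87)² + (-4.35)²) = √(3.4969 + 18.9225) = 4.73
N2: √((-0.59)² + (-4.55)²) = √(0.3481 + 20.7025) = 4.59
N3: √((0.12)² + (1.36)²) = √(0.0144 + 1.8496) = 1.37
N4: √((-1.89)² + (1.21)²) = √(3.5721 + 1.4641) = 2.24
N5: √((2.04)² + (-1.71)²) = √(4.1616 + 2.9241) = 2.66
N6: √((3.92)² + (-1.83)²) = √(15.3664 + 3.3489) = 4.33
N7: √((-2.08)² + (-4.19)²) = √(4.3264 + 17.5561) = 4.68
N8: √((4.08)² + (-3.53)²) = √(16.6464 + 12.4609) = 5.40
N9: √((2.94)² + (3.30)²) = √(8.6436 + 10.8900) = 4.42
N10: √((3.64)² + (-4.53)²) = √(13.2496 + 20.5209) = 5.81
N11: √((-4.15)² + (-1.63)²) = √(17.2225 + 2.6569) = 4.46
N12: √((-2.82)² + (-3.84)²) = √(7.9524 + 14.7456) = 4.76
Maximum: N10 at 5.81.

N10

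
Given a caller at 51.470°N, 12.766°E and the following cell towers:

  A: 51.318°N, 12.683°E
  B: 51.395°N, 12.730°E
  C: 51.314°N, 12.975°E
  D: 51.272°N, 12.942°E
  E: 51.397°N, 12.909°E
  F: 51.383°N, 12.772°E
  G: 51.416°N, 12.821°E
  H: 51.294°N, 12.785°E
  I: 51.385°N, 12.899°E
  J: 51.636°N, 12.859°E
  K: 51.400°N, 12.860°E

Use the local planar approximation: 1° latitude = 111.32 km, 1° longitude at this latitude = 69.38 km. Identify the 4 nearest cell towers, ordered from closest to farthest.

G, B, F, K

Distances from 51.470°N, 12.766°E:
A: √((-0.152·111.32)² + (-0.083·69.38)²) = √(286.30806 + 33.16078) = 17.874 km
B: √((-0.075·111.32)² + (-0.036·69.38)²) = √(69.70580 + 6.23841) = 8.715 km
C: √((-0.156·111.32)² + (0.209·69.38)²) = √(301.57518 + 210.26218) = 22.624 km
D: √((-0.198·111.32)² + (0.176·69.38)²) = √(485.82155 + 149.10559) = 25.198 km
E: √((-0.073·111.32)² + (0.143·69.38)²) = √(66.03773 + 98.43299) = 12.825 km
F: √((-0.087·111.32)² + (0.006·69.38)²) = √(93.79613 + 0.17329) = 9.694 km
G: √((-0.054·111.32)² + (0.055·69.38)²) = √(36.13549 + 14.56109) = 7.120 km
H: √((-0.176·111.32)² + (0.019·69.38)²) = √(383.85900 + 1.73770) = 19.637 km
I: √((-0.085·111.32)² + (0.133·69.38)²) = √(89.53323 + 85.14749) = 13.217 km
J: √((0.166·111.32)² + (0.093·69.38)²) = √(341.47788 + 41.63269) = 19.573 km
K: √((-0.070·111.32)² + (0.094·69.38)²) = √(60.72150 + 42.53283) = 10.161 km
Sorted: G (7.120 km) < B (8.715 km) < F (9.694 km) < K (10.161 km) < E (12.825 km) < I (13.217 km) < …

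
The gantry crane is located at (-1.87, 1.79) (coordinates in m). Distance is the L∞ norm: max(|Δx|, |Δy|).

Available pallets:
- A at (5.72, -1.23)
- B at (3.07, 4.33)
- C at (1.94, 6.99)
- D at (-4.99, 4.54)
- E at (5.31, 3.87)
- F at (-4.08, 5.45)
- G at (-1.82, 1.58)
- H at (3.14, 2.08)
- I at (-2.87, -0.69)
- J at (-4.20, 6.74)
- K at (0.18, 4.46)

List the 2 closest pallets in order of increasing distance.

Distances from (-1.87, 1.79):
A: max(|7.59|, |-3.02|) = 7.59 m
B: max(|4.94|, |2.54|) = 4.94 m
C: max(|3.81|, |5.20|) = 5.20 m
D: max(|-3.12|, |2.75|) = 3.12 m
E: max(|7.18|, |2.08|) = 7.18 m
F: max(|-2.21|, |3.66|) = 3.66 m
G: max(|0.05|, |-0.21|) = 0.21 m
H: max(|5.01|, |0.29|) = 5.01 m
I: max(|-1.00|, |-2.48|) = 2.48 m
J: max(|-2.33|, |4.95|) = 4.95 m
K: max(|2.05|, |2.67|) = 2.67 m
Sorted: G (0.21 m) < I (2.48 m) < K (2.67 m) < D (3.12 m) < …

G, I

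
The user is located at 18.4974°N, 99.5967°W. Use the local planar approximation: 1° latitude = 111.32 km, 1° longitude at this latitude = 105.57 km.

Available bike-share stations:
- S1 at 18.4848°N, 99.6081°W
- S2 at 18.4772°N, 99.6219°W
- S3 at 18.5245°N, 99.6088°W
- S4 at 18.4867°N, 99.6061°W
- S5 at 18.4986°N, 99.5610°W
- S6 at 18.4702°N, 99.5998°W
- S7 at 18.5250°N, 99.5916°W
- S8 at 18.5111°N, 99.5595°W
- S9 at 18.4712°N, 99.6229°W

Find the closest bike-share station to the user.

S4

Distances from 18.4974°N, 99.5967°W:
S1: 1.8482 km
S2: 3.4834 km
S3: 3.2761 km
S4: 1.5503 km
S5: 3.7712 km
S6: 3.0455 km
S7: 3.1192 km
S8: 4.2129 km
S9: 4.0196 km
Minimum: S4 at 1.5503 km.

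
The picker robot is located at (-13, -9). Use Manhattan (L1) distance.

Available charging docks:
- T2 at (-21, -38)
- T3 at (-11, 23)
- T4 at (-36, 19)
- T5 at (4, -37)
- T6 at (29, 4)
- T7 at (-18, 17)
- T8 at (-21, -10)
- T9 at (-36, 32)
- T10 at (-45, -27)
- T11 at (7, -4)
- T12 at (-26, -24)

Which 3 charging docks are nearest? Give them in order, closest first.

Distances from (-13, -9):
T2: |-8| + |-29| = 8 + 29 = 37
T3: |2| + |32| = 2 + 32 = 34
T4: |-23| + |28| = 23 + 28 = 51
T5: |17| + |-28| = 17 + 28 = 45
T6: |42| + |13| = 42 + 13 = 55
T7: |-5| + |26| = 5 + 26 = 31
T8: |-8| + |-1| = 8 + 1 = 9
T9: |-23| + |41| = 23 + 41 = 64
T10: |-32| + |-18| = 32 + 18 = 50
T11: |20| + |5| = 20 + 5 = 25
T12: |-13| + |-15| = 13 + 15 = 28
Sorted: T8 (9) < T11 (25) < T12 (28) < T7 (31) < T3 (34) < …

T8, T11, T12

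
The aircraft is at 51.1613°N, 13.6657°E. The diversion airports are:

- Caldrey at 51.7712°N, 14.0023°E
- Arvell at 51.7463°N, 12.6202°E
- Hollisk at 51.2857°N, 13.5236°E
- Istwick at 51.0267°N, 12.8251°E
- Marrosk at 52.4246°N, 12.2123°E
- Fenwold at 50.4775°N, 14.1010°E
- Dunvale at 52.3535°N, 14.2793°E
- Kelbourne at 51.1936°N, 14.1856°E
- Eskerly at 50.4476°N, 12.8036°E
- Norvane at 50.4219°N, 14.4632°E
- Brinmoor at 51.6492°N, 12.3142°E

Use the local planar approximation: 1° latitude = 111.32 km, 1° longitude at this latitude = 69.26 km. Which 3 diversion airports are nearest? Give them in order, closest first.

Distances from 51.1613°N, 13.6657°E:
Caldrey: 71.7851 km
Arvell: 97.3874 km
Hollisk: 16.9893 km
Istwick: 60.1172 km
Marrosk: 172.9448 km
Fenwold: 81.8737 km
Dunvale: 139.3540 km
Kelbourne: 36.1874 km
Eskerly: 99.3847 km
Norvane: 99.1253 km
Brinmoor: 108.2210 km
Sorted: Hollisk (16.9893 km) < Kelbourne (36.1874 km) < Istwick (60.1172 km) < Caldrey (71.7851 km) < Fenwold (81.8737 km) < …

Hollisk, Kelbourne, Istwick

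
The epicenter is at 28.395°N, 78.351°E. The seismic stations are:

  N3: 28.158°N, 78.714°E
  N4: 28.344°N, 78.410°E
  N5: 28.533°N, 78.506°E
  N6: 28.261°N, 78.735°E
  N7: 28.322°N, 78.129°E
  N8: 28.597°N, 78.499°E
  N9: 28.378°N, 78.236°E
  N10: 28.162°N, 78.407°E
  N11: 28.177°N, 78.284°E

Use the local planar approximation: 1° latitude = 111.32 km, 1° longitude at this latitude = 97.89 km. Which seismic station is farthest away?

N3

Distances from 28.395°N, 78.351°E:
N3: √((-0.237·111.32)² + (0.363·97.89)²) = √(696.05425 + 1262.67013) = 44.257 km
N4: √((-0.051·111.32)² + (0.059·97.89)²) = √(32.23196 + 33.35652) = 8.099 km
N5: √((0.138·111.32)² + (0.155·97.89)²) = √(235.99596 + 230.21841) = 21.592 km
N6: √((-0.134·111.32)² + (0.384·97.89)²) = √(222.51331 + 1412.99006) = 40.441 km
N7: √((-0.073·111.32)² + (-0.222·97.89)²) = √(66.03773 + 472.26157) = 23.201 km
N8: √((0.202·111.32)² + (0.148·97.89)²) = √(505.64898 + 209.89403) = 26.750 km
N9: √((-0.017·111.32)² + (-0.115·97.89)²) = √(3.58133 + 126.72793) = 11.415 km
N10: √((-0.233·111.32)² + (0.056·97.89)²) = √(672.75702 + 30.05057) = 26.511 km
N11: √((-0.218·111.32)² + (-0.067·97.89)²) = √(588.92418 + 43.01563) = 25.138 km
Maximum: N3 at 44.257 km.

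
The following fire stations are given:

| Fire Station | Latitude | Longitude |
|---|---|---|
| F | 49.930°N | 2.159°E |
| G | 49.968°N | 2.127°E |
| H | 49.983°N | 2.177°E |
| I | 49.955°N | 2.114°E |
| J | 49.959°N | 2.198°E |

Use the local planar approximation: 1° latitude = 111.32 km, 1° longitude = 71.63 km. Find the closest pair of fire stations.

Pairwise distances:
F–G: 4.811 km
F–H: 6.039 km
F–I: 4.259 km
F–J: 4.269 km
G–H: 3.952 km
G–I: 1.721 km
G–J: 5.183 km
H–I: 5.485 km
H–J: 3.066 km
I–J: 6.033 km
Closest pair: G–I at 1.721 km.

G and I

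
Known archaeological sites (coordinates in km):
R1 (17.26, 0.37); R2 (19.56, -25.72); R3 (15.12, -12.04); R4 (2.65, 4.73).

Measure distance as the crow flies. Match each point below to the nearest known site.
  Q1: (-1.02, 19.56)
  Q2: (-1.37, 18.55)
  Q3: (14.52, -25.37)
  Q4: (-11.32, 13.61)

Q1 at (-1.02, 19.56):
  R1: √((18.28)² + (-19.19)²) = √(334.1584 + 368.2561) = 26.50 km
  R2: √((20.58)² + (-45.28)²) = √(423.5364 + 2050.2784) = 49.74 km
  R3: √((16.14)² + (-31.60)²) = √(260.4996 + 998.5600) = 35.48 km
  R4: √((3.67)² + (-14.83)²) = √(13.4689 + 219.9289) = 15.28 km
  → nearest: R4 (15.28 km)
Q2 at (-1.37, 18.55):
  R1: √((18.63)² + (-18.18)²) = √(347.0769 + 330.5124) = 26.03 km
  R2: √((20.93)² + (-44.27)²) = √(438.0649 + 1959.8329) = 48.97 km
  R3: √((16.49)² + (-30.59)²) = √(271.9201 + 935.7481) = 34.75 km
  R4: √((4.02)² + (-13.82)²) = √(16.1604 + 190.9924) = 14.39 km
  → nearest: R4 (14.39 km)
Q3 at (14.52, -25.37):
  R1: √((2.74)² + (25.74)²) = √(7.5076 + 662.5476) = 25.89 km
  R2: √((5.04)² + (-0.35)²) = √(25.4016 + 0.1225) = 5.05 km
  R3: √((0.60)² + (13.33)²) = √(0.3600 + 177.6889) = 13.34 km
  R4: √((-11.87)² + (30.10)²) = √(140.8969 + 906.0100) = 32.36 km
  → nearest: R2 (5.05 km)
Q4 at (-11.32, 13.61):
  R1: √((28.58)² + (-13.24)²) = √(816.8164 + 175.2976) = 31.50 km
  R2: √((30.88)² + (-39.33)²) = √(953.5744 + 1546.8489) = 50.00 km
  R3: √((26.44)² + (-25.65)²) = √(699.0736 + 657.9225) = 36.84 km
  R4: √((13.97)² + (-8.88)²) = √(195.1609 + 78.8544) = 16.55 km
  → nearest: R4 (16.55 km)

Q1→R4; Q2→R4; Q3→R2; Q4→R4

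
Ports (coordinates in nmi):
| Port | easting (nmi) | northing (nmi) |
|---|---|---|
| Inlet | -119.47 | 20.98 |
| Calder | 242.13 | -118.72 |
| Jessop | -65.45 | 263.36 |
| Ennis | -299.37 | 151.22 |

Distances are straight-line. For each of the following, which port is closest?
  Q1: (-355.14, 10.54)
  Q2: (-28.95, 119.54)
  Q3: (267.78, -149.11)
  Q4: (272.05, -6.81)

Q1→Ennis; Q2→Inlet; Q3→Calder; Q4→Calder

Q1 at (-355.14, 10.54):
  Inlet: √((235.67)² + (10.44)²) = √(55540.3489 + 108.9936) = 235.90 nmi
  Calder: √((597.27)² + (-129.26)²) = √(356731.4529 + 16708.1476) = 611.10 nmi
  Jessop: √((289.69)² + (252.82)²) = √(83920.2961 + 63917.9524) = 384.50 nmi
  Ennis: √((55.77)² + (140.68)²) = √(3110.2929 + 19790.8624) = 151.33 nmi
  → nearest: Ennis (151.33 nmi)
Q2 at (-28.95, 119.54):
  Inlet: √((-90.52)² + (-98.56)²) = √(8193.8704 + 9714.0736) = 133.82 nmi
  Calder: √((271.08)² + (-238.26)²) = √(73484.3664 + 56767.8276) = 360.90 nmi
  Jessop: √((-36.50)² + (143.82)²) = √(1332.2500 + 20684.1924) = 148.38 nmi
  Ennis: √((-270.42)² + (31.68)²) = √(73126.9764 + 1003.6224) = 272.27 nmi
  → nearest: Inlet (133.82 nmi)
Q3 at (267.78, -149.11):
  Inlet: √((-387.25)² + (170.09)²) = √(149962.5625 + 28930.6081) = 422.96 nmi
  Calder: √((-25.65)² + (30.39)²) = √(657.9225 + 923.5521) = 39.77 nmi
  Jessop: √((-333.23)² + (412.47)²) = √(111042.2329 + 170131.5009) = 530.26 nmi
  Ennis: √((-567.15)² + (300.33)²) = √(321659.1225 + 90198.1089) = 641.76 nmi
  → nearest: Calder (39.77 nmi)
Q4 at (272.05, -6.81):
  Inlet: √((-391.52)² + (27.79)²) = √(153287.9104 + 772.2841) = 392.51 nmi
  Calder: √((-29.92)² + (-111.91)²) = √(895.2064 + 12523.8481) = 115.84 nmi
  Jessop: √((-337.50)² + (270.17)²) = √(113906.2500 + 72991.8289) = 432.32 nmi
  Ennis: √((-571.42)² + (158.03)²) = √(326520.8164 + 24973.4809) = 592.87 nmi
  → nearest: Calder (115.84 nmi)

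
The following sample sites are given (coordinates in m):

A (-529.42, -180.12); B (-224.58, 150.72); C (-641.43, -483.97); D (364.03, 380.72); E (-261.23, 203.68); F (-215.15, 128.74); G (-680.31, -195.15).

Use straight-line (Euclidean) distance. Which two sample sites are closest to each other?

B and F

Pairwise distances:
B–F: 23.92 m
B–E: 64.40 m
E–F: 87.97 m
A–G: 151.64 m
C–G: 291.43 m
A–C: 323.84 m
A–F: 440.64 m
A–B: 449.87 m
A–E: 468.22 m
F–G: 566.81 m
B–G: 572.12 m
E–G: 578.53 m
D–F: 631.62 m
B–D: 631.95 m
D–E: 649.84 m
C–F: 746.41 m
B–C: 759.34 m
C–E: 785.76 m
A–D: 1054.89 m
D–G: 1192.59 m
C–D: 1326.14 m
Closest pair: B–F at 23.92 m.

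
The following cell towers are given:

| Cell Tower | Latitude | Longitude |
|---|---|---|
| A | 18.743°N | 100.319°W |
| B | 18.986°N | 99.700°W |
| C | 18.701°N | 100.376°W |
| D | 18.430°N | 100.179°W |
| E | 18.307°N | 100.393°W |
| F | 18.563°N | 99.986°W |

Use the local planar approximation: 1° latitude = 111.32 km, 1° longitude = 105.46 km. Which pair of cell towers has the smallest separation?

A and C

Pairwise distances:
A–B: 70.662 km
A–C: 7.615 km
A–D: 37.842 km
A–E: 49.159 km
A–F: 40.433 km
B–C: 78.032 km
B–D: 79.892 km
B–E: 105.140 km
B–F: 55.920 km
C–D: 36.629 km
C–E: 43.897 km
C–F: 43.905 km
D–E: 26.397 km
D–F: 25.169 km
E–F: 51.521 km
Closest pair: A–C at 7.615 km.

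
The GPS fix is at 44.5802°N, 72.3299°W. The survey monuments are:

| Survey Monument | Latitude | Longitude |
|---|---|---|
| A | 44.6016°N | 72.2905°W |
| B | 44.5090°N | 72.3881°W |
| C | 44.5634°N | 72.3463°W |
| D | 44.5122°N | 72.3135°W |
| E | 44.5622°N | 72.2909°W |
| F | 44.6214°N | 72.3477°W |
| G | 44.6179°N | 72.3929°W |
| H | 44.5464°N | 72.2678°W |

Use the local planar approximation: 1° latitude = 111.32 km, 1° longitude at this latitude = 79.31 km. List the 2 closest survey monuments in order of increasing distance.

C, E

Distances from 44.5802°N, 72.3299°W:
A: √((0.0214·111.32)² + (0.0394·79.31)²) = √(5.675106 + 9.764463) = 3.9293 km
B: √((-0.0712·111.32)² + (-0.0582·79.31)²) = √(62.821222 + 21.305997) = 9.1721 km
C: √((-0.0168·111.32)² + (-0.0164·79.31)²) = √(3.497558 + 1.691779) = 2.2780 km
D: √((-0.0680·111.32)² + (0.0164·79.31)²) = √(57.301266 + 1.691779) = 7.6807 km
E: √((-0.0180·111.32)² + (0.0390·79.31)²) = √(4.015054 + 9.567206) = 3.6854 km
F: √((0.0412·111.32)² + (-0.0178·79.31)²) = √(21.034918 + 1.992948) = 4.7987 km
G: √((0.0377·111.32)² + (-0.0630·79.31)²) = √(17.612828 + 24.965312) = 6.5252 km
H: √((-0.0338·111.32)² + (0.0621·79.31)²) = √(14.157279 + 24.257112) = 6.1979 km
Sorted: C (2.2780 km) < E (3.6854 km) < A (3.9293 km) < F (4.7987 km) < …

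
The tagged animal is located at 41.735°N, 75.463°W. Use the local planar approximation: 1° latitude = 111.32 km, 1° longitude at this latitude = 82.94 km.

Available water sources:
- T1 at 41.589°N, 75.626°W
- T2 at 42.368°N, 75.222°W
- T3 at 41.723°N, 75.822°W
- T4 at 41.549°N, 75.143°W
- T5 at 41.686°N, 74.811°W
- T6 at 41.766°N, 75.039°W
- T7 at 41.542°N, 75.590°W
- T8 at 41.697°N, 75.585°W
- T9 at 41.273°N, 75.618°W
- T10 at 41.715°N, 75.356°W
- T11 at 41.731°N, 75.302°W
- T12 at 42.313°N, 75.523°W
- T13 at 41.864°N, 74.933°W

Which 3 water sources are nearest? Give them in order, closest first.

Distances from 41.735°N, 75.463°W:
T1: √((-0.146·111.32)² + (-0.163·82.94)²) = √(264.15091 + 182.76931) = 21.140 km
T2: √((0.633·111.32)² + (0.241·82.94)²) = √(4965.39515 + 399.54173) = 73.246 km
T3: √((-0.012·111.32)² + (-0.359·82.94)²) = √(1.78447 + 886.57802) = 29.805 km
T4: √((-0.186·111.32)² + (0.320·82.94)²) = √(428.71856 + 704.41406) = 33.662 km
T5: √((-0.049·111.32)² + (0.652·82.94)²) = √(29.75353 + 2924.30895) = 54.351 km
T6: √((0.031·111.32)² + (0.424·82.94)²) = √(11.90885 + 1236.68694) = 35.335 km
T7: √((-0.193·111.32)² + (-0.127·82.94)²) = √(461.59491 + 110.95209) = 23.928 km
T8: √((-0.038·111.32)² + (-0.122·82.94)²) = √(17.89425 + 102.38768) = 10.967 km
T9: √((-0.462·111.32)² + (-0.155·82.94)²) = √(2645.02844 + 165.26902) = 53.012 km
T10: √((-0.020·111.32)² + (0.107·82.94)²) = √(4.95686 + 78.75817) = 9.150 km
T11: √((-0.004·111.32)² + (0.161·82.94)²) = √(0.19827 + 178.31169) = 13.361 km
T12: √((0.578·111.32)² + (-0.060·82.94)²) = √(4140.01650 + 24.76456) = 64.535 km
T13: √((0.129·111.32)² + (0.530·82.94)²) = √(206.21764 + 1932.32335) = 46.244 km
Sorted: T10 (9.150 km) < T8 (10.967 km) < T11 (13.361 km) < T1 (21.140 km) < T7 (23.928 km) < …

T10, T8, T11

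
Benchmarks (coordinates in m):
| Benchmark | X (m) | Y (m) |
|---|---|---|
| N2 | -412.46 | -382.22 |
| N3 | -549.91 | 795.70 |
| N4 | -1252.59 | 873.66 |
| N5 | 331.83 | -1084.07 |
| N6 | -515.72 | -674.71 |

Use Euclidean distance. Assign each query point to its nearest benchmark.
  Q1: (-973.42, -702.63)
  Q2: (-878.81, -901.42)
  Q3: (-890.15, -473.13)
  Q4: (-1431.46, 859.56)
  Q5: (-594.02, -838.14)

Q1 at (-973.42, -702.63):
  N2: √((560.96)² + (320.41)²) = √(314676.1216 + 102662.5681) = 646.02 m
  N3: √((423.51)² + (1498.33)²) = √(179360.7201 + 2244992.7889) = 1557.03 m
  N4: √((-279.17)² + (1576.29)²) = √(77935.8889 + 2484690.1641) = 1600.82 m
  N5: √((1305.25)² + (-381.44)²) = √(1703677.5625 + 145496.4736) = 1359.84 m
  N6: √((457.70)² + (27.92)²) = √(209489.2900 + 779.5264) = 458.55 m
  → nearest: N6 (458.55 m)
Q2 at (-878.81, -901.42):
  N2: √((466.35)² + (519.20)²) = √(217482.3225 + 269568.6400) = 697.89 m
  N3: √((328.90)² + (1697.12)²) = √(108175.2100 + 2880216.2944) = 1728.70 m
  N4: √((-373.78)² + (1775.08)²) = √(139711.4884 + 3150909.0064) = 1814.01 m
  N5: √((1210.64)² + (-182.65)²) = √(1465649.2096 + 33361.0225) = 1224.34 m
  N6: √((363.09)² + (226.71)²) = √(131834.3481 + 51397.4241) = 428.06 m
  → nearest: N6 (428.06 m)
Q3 at (-890.15, -473.13):
  N2: √((477.69)² + (90.91)²) = √(228187.7361 + 8264.6281) = 486.26 m
  N3: √((340.24)² + (1268.83)²) = √(115763.2576 + 1609929.5689) = 1313.66 m
  N4: √((-362.44)² + (1346.79)²) = √(131362.7536 + 1813843.3041) = 1394.71 m
  N5: √((1221.98)² + (-610.94)²) = √(1493235.1204 + 373247.6836) = 1366.19 m
  N6: √((374.43)² + (-201.58)²) = √(140197.8249 + 40634.4964) = 425.24 m
  → nearest: N6 (425.24 m)
Q4 at (-1431.46, 859.56):
  N2: √((1019.00)² + (-1241.78)²) = √(1038361.0000 + 1542017.5684) = 1606.36 m
  N3: √((881.55)² + (-63.86)²) = √(777130.4025 + 4078.0996) = 883.86 m
  N4: √((178.87)² + (14.10)²) = √(31994.4769 + 198.8100) = 179.42 m
  N5: √((1763.29)² + (-1943.63)²) = √(3109191.6241 + 3777697.5769) = 2624.29 m
  N6: √((915.74)² + (-1534.27)²) = √(838579.7476 + 2353984.4329) = 1786.77 m
  → nearest: N4 (179.42 m)
Q5 at (-594.02, -838.14):
  N2: √((181.56)² + (455.92)²) = √(32964.0336 + 207863.0464) = 490.74 m
  N3: √((44.11)² + (1633.84)²) = √(1945.6921 + 2669433.1456) = 1634.44 m
  N4: √((-658.57)² + (1711.80)²) = √(433714.4449 + 2930259.2400) = 1834.11 m
  N5: √((925.85)² + (-245.93)²) = √(857198.2225 + 60481.5649) = 957.96 m
  N6: √((78.30)² + (163.43)²) = √(6130.8900 + 26709.3649) = 181.22 m
  → nearest: N6 (181.22 m)

Q1→N6; Q2→N6; Q3→N6; Q4→N4; Q5→N6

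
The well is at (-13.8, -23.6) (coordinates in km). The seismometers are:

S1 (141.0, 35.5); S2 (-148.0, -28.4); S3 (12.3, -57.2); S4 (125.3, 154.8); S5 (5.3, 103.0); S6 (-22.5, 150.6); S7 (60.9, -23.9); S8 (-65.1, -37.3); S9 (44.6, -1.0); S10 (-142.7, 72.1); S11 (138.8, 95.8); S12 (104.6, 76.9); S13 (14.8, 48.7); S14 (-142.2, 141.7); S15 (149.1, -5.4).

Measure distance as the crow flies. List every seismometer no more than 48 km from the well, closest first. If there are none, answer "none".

Distances from (-13.8, -23.6):
S1: 165.7 km
S2: 134.3 km
S3: 42.5 km
S4: 226.2 km
S5: 128.0 km
S6: 174.4 km
S7: 74.7 km
S8: 53.1 km
S9: 62.6 km
S10: 160.5 km
S11: 193.8 km
S12: 155.3 km
S13: 77.8 km
S14: 209.3 km
S15: 163.9 km
Threshold 48 km: S3 (42.5 km) is within range.

S3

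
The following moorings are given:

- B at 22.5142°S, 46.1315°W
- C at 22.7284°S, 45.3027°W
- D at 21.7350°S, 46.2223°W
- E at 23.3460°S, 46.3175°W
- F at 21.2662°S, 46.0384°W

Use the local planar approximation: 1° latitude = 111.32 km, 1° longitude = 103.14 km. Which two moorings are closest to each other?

D and F

Pairwise distances:
B–C: 88.7458 km
B–D: 87.2446 km
B–E: 94.5624 km
B–F: 139.2588 km
C–D: 145.6886 km
C–E: 125.2270 km
C–F: 179.5899 km
D–E: 179.6051 km
D–F: 55.5268 km
E–F: 233.3060 km
Closest pair: D–F at 55.5268 km.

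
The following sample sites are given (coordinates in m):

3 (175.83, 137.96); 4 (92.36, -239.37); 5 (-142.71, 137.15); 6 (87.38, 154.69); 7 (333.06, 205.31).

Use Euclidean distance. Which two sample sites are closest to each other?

3 and 6

Pairwise distances:
3–4: 386.45 m
3–5: 318.54 m
3–6: 90.02 m
3–7: 171.05 m
4–5: 443.88 m
4–6: 394.09 m
4–7: 505.64 m
5–6: 230.76 m
5–7: 480.63 m
6–7: 250.84 m
Closest pair: 3–6 at 90.02 m.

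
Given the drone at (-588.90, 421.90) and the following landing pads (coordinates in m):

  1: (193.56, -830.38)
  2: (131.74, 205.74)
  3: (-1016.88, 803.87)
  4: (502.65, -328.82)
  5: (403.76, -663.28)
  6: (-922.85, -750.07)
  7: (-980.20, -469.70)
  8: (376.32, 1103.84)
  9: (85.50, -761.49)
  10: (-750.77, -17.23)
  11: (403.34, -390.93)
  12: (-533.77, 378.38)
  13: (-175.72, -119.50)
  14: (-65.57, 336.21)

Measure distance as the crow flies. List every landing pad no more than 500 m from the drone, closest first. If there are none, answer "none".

12, 10

Distances from (-588.90, 421.90):
1: √((782.46)² + (-1252.28)²) = √(612243.6516 + 1568205.1984) = 1476.63 m
2: √((720.64)² + (-216.16)²) = √(519322.0096 + 46725.1456) = 752.36 m
3: √((-427.98)² + (381.97)²) = √(183166.8804 + 145901.0809) = 573.64 m
4: √((1091.55)² + (-750.72)²) = √(1191481.4025 + 563580.5184) = 1324.79 m
5: √((992.66)² + (-1085.18)²) = √(985373.8756 + 1177615.6324) = 1470.71 m
6: √((-333.95)² + (-1171.97)²) = √(111522.6025 + 1373513.6809) = 1218.62 m
7: √((-391.30)² + (-891.60)²) = √(153115.6900 + 794950.5600) = 973.69 m
8: √((965.22)² + (681.94)²) = √(931649.6484 + 465042.1636) = 1181.82 m
9: √((674.40)² + (-1183.39)²) = √(454815.3600 + 1400411.8921) = 1362.07 m
10: √((-161.87)² + (-439.13)²) = √(26201.8969 + 192835.1569) = 468.01 m
11: √((992.24)² + (-812.83)²) = √(984540.2176 + 660692.6089) = 1282.67 m
12: √((55.13)² + (-43.52)²) = √(3039.3169 + 1893.9904) = 70.24 m
13: √((413.18)² + (-541.40)²) = √(170717.7124 + 293113.9600) = 681.05 m
14: √((523.33)² + (-85.69)²) = √(273874.2889 + 7342.7761) = 530.30 m
Threshold 500 m: 12 (70.24 m), 10 (468.01 m) are within range.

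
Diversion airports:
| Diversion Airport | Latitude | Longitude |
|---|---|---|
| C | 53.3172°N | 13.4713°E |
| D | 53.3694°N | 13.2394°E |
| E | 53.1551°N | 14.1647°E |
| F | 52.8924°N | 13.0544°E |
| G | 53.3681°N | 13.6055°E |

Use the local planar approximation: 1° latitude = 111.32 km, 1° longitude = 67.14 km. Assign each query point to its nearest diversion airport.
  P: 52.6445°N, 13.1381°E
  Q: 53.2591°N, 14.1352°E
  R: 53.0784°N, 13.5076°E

P at 52.6445°N, 13.1381°E:
  C: √((0.6727·111.32)² + (0.3332·67.14)²) = √(5607.757833 + 500.463789) = 78.1551 km
  D: √((0.7249·111.32)² + (0.1013·67.14)²) = √(6511.823112 + 46.257437) = 80.9820 km
  E: √((0.5106·111.32)² + (1.0266·67.14)²) = √(3230.784691 + 4750.782999) = 89.3396 km
  F: √((0.2479·111.32)² + (-0.0837·67.14)²) = √(761.551800 + 31.580106) = 28.1626 km
  G: √((0.7236·111.32)² + (0.4674·67.14)²) = √(6488.488089 + 984.781973) = 86.4481 km
  → nearest: F (28.1626 km)
Q at 53.2591°N, 14.1352°E:
  C: √((0.0581·111.32)² + (-0.6639·67.14)²) = √(41.831040 + 1986.863406) = 45.0410 km
  D: √((0.1103·111.32)² + (-0.8958·67.14)²) = √(150.763920 + 3617.302179) = 61.3846 km
  E: √((-0.1040·111.32)² + (0.0295·67.14)²) = √(134.033412 + 3.922895) = 11.7455 km
  F: √((-0.3667·111.32)² + (-1.0808·67.14)²) = √(1666.357633 + 5265.666454) = 83.2588 km
  G: √((0.1090·111.32)² + (-0.5297·67.14)²) = √(147.231044 + 1264.802221) = 37.5770 km
  → nearest: E (11.7455 km)
R at 53.0784°N, 13.5076°E:
  C: √((0.2388·111.32)² + (-0.0363·67.14)²) = √(706.667373 + 5.939856) = 26.6947 km
  D: √((0.2910·111.32)² + (-0.2682·67.14)²) = √(1049.379011 + 324.250176) = 37.0625 km
  E: √((0.0767·111.32)² + (0.6571·67.14)²) = √(72.901611 + 1946.370924) = 44.9363 km
  F: √((-0.1860·111.32)² + (-0.4532·67.14)²) = √(428.718558 + 925.853934) = 36.8045 km
  G: √((0.2897·111.32)² + (0.0979·67.14)²) = √(1040.024058 + 43.204408) = 32.9124 km
  → nearest: C (26.6947 km)

P→F; Q→E; R→C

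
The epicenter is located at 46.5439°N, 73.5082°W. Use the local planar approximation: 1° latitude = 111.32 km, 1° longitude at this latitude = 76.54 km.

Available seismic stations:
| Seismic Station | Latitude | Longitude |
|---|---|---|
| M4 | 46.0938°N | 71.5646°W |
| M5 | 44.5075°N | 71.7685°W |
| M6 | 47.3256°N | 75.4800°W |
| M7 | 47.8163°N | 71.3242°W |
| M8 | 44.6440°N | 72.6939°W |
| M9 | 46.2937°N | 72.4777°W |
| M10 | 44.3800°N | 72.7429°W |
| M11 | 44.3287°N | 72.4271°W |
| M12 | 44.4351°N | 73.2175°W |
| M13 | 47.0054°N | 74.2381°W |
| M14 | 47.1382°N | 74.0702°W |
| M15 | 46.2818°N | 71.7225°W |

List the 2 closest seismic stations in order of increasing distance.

Distances from 46.5439°N, 73.5082°W:
M4: 156.9745 km
M5: 262.9068 km
M6: 174.2114 km
M7: 219.1038 km
M8: 220.4893 km
M9: 83.6477 km
M10: 247.9050 km
M11: 260.1091 km
M12: 235.8037 km
M13: 75.8971 km
M14: 78.9122 km
M15: 139.7570 km
Sorted: M13 (75.8971 km) < M14 (78.9122 km) < M9 (83.6477 km) < M15 (139.7570 km) < …

M13, M14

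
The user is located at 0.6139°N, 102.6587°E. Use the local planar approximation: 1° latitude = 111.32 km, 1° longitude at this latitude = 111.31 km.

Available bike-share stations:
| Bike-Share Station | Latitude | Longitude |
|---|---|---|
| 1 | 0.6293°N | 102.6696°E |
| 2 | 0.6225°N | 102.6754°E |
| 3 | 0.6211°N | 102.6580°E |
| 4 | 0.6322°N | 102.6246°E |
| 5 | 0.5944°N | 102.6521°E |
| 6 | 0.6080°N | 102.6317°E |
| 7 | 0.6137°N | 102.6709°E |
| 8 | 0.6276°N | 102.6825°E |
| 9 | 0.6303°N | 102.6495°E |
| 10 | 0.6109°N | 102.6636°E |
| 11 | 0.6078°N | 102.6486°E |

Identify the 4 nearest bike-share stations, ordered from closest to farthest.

10, 3, 11, 7

Distances from 0.6139°N, 102.6587°E:
1: 2.1002 km
2: 2.0909 km
3: 0.8053 km
4: 4.3078 km
5: 2.2917 km
6: 3.0763 km
7: 1.3582 km
8: 3.0568 km
9: 2.0932 km
10: 0.6395 km
11: 1.3134 km
Sorted: 10 (0.6395 km) < 3 (0.8053 km) < 11 (1.3134 km) < 7 (1.3582 km) < 2 (2.0909 km) < 9 (2.0932 km) < …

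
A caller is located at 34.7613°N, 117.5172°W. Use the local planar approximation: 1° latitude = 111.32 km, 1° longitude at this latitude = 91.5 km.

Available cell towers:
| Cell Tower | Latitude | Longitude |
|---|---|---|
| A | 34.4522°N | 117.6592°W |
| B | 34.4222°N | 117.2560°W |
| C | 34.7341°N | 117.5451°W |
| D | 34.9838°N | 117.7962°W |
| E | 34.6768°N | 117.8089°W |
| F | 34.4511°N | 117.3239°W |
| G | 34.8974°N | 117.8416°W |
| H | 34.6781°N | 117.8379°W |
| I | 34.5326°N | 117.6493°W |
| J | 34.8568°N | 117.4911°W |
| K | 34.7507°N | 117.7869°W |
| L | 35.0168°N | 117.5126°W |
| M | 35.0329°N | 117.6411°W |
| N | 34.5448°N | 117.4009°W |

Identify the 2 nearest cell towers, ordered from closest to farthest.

Distances from 34.7613°N, 117.5172°W:
A: √((-0.3091·111.32)² + (-0.1420·91.5)²) = √(1183.980107 + 168.818049) = 36.7804 km
B: √((-0.3391·111.32)² + (0.2612·91.5)²) = √(1424.957708 + 571.200440) = 44.6784 km
C: √((-0.0272·111.32)² + (-0.0279·91.5)²) = √(9.168203 + 6.517043) = 3.9605 km
D: √((0.2225·111.32)² + (-0.2790·91.5)²) = √(613.488500 + 651.704312) = 35.5695 km
E: √((-0.0845·111.32)² + (-0.2917·91.5)²) = √(88.482995 + 712.385459) = 28.2996 km
F: √((-0.3102·111.32)² + (0.1933·91.5)²) = √(1192.422006 + 312.828200) = 38.7976 km
G: √((0.1361·111.32)² + (-0.3244·91.5)²) = √(229.542256 + 881.056743) = 33.3257 km
H: √((-0.0832·111.32)² + (-0.3207·91.5)²) = √(85.781384 + 861.073270) = 30.7710 km
I: √((-0.2287·111.32)² + (-0.1321·91.5)²) = √(648.154775 + 146.099195) = 28.1825 km
J: √((0.0955·111.32)² + (0.0261·91.5)²) = √(113.019437 + 5.703260) = 10.8960 km
K: √((-0.0106·111.32)² + (-0.2697·91.5)²) = √(1.392381 + 608.981474) = 24.7057 km
L: √((0.2555·111.32)² + (0.0046·91.5)²) = √(808.962154 + 0.177157) = 28.4454 km
M: √((0.2716·111.32)² + (-0.1239·91.5)²) = √(914.125716 + 128.524168) = 32.2901 km
N: √((-0.2165·111.32)² + (0.1163·91.5)²) = √(580.847597 + 113.240458) = 26.3456 km
Sorted: C (3.9605 km) < J (10.8960 km) < K (24.7057 km) < N (26.3456 km) < …

C, J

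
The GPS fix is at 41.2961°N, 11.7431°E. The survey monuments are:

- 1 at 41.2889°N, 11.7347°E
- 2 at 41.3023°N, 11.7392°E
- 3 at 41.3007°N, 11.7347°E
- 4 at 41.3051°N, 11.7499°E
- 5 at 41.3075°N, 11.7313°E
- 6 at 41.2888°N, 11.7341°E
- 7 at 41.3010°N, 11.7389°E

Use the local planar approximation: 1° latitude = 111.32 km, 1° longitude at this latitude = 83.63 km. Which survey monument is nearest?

7

Distances from 41.2961°N, 11.7431°E:
1: 1.0658 km
2: 0.7634 km
3: 0.8693 km
4: 1.1520 km
5: 1.6076 km
6: 1.1077 km
7: 0.6488 km
Minimum: 7 at 0.6488 km.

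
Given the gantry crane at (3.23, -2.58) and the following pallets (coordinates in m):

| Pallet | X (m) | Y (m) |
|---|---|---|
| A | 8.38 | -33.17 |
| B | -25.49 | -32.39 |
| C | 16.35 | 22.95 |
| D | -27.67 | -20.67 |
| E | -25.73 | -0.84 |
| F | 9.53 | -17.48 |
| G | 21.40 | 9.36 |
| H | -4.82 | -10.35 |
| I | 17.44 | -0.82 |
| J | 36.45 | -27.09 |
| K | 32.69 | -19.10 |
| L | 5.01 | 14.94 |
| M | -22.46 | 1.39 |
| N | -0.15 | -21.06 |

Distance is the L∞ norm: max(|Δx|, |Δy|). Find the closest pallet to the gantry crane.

Distances from (3.23, -2.58):
A: 30.59 m
B: 29.81 m
C: 25.53 m
D: 30.90 m
E: 28.96 m
F: 14.90 m
G: 18.17 m
H: 8.05 m
I: 14.21 m
J: 33.22 m
K: 29.46 m
L: 17.52 m
M: 25.69 m
N: 18.48 m
Minimum: H at 8.05 m.

H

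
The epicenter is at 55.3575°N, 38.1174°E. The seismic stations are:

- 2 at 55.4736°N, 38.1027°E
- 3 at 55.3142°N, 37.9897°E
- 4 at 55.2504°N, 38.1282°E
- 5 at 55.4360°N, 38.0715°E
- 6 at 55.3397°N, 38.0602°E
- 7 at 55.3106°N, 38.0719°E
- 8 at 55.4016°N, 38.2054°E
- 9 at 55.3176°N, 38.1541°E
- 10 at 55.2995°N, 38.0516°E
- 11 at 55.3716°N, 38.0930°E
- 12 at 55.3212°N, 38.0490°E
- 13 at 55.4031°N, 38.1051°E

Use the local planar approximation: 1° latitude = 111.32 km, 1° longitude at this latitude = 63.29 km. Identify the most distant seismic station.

2

Distances from 55.3575°N, 38.1174°E:
2: 12.9577 km
3: 9.4104 km
4: 11.9420 km
5: 9.2088 km
6: 4.1270 km
7: 5.9624 km
8: 7.4243 km
9: 5.0123 km
10: 7.6831 km
11: 2.2019 km
12: 5.9220 km
13: 5.1355 km
Maximum: 2 at 12.9577 km.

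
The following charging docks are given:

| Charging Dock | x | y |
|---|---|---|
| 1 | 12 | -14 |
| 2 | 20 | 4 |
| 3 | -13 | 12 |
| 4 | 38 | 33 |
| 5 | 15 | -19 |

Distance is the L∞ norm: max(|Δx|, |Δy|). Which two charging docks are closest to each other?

1 and 5

Pairwise distances:
1–5: 5
1–2: 18
2–5: 23
1–3: 26
2–4: 29
3–5: 31
2–3: 33
1–4: 47
3–4: 51
4–5: 52
Closest pair: 1–5 at 5.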